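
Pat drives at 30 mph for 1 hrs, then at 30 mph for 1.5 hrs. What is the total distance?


Leg 1 distance:
30 x 1 = 30 miles
Leg 2 distance:
30 x 1.5 = 45 miles
Total distance:
30 + 45 = 75 miles

75 miles


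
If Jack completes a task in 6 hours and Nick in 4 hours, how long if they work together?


Jack's rate: 1/6 of the job per hour
Nick's rate: 1/4 of the job per hour
Combined rate: 1/6 + 1/4 = 5/12 per hour
Time = 1 / (5/12) = 12/5 = 2.4 hours

2.4 hours


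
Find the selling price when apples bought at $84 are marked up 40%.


Calculate the markup amount:
40% of $84 = $33.60
Add to cost:
$84 + $33.60 = $117.60

$117.60


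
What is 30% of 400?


Convert percentage to decimal:
30% = 0.3
Multiply:
400 x 0.3 = 120

120


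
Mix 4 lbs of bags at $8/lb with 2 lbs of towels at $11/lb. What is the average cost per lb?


Cost of bags:
4 x $8 = $32
Cost of towels:
2 x $11 = $22
Total cost: $32 + $22 = $54
Total weight: 6 lbs
Average: $54 / 6 = $9/lb

$9/lb


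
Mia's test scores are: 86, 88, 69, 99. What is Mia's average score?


Add the scores:
86 + 88 + 69 + 99 = 342
Divide by the number of tests:
342 / 4 = 85.5

85.5


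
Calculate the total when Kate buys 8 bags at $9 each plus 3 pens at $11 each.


Cost of bags:
8 x $9 = $72
Cost of pens:
3 x $11 = $33
Add both:
$72 + $33 = $105

$105


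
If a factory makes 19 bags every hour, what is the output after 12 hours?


Production rate: 19 bags per hour
Time: 12 hours
Total: 19 x 12 = 228 bags

228 bags


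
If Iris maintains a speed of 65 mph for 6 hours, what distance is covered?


Use the formula: distance = speed x time
Speed = 65 mph, Time = 6 hours
65 x 6 = 390 miles

390 miles


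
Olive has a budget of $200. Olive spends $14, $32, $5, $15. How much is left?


Add up expenses:
$14 + $32 + $5 + $15 = $66
Subtract from budget:
$200 - $66 = $134

$134


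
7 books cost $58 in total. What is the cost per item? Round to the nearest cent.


Total cost: $58
Number of items: 7
Unit price: $58 / 7 = $8.2857... ≈ $8.29

$8.29


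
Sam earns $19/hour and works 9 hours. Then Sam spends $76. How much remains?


Calculate earnings:
9 x $19 = $171
Subtract spending:
$171 - $76 = $95

$95


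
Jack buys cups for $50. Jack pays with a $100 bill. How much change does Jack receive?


Start with the amount paid:
$100
Subtract the price:
$100 - $50 = $50

$50


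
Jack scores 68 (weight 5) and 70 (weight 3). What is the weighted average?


Weighted sum:
5 x 68 + 3 x 70 = 550
Total weight:
5 + 3 = 8
Weighted average:
550 / 8 = 68.75

68.75


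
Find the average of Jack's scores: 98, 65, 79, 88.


Add the scores:
98 + 65 + 79 + 88 = 330
Divide by the number of tests:
330 / 4 = 82.5

82.5


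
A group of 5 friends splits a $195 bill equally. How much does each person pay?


Total bill: $195
Number of people: 5
Each pays: $195 / 5 = $39

$39


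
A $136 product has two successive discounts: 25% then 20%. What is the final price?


First discount:
25% of $136 = $34
Price after first discount:
$136 - $34 = $102
Second discount:
20% of $102 = $20.40
Final price:
$102 - $20.40 = $81.60

$81.60


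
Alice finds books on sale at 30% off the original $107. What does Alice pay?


Calculate the discount amount:
30% of $107 = $32.10
Subtract from original:
$107 - $32.10 = $74.90

$74.90


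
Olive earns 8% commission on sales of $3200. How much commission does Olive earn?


Convert rate to decimal:
8% = 0.08
Multiply by sales:
$3200 x 0.08 = $256

$256


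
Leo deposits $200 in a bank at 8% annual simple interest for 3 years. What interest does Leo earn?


Use the formula I = P x R x T / 100
P x R x T = 200 x 8 x 3 = 4800
I = 4800 / 100 = $48

$48


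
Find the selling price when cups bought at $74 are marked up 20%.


Calculate the markup amount:
20% of $74 = $14.80
Add to cost:
$74 + $14.80 = $88.80

$88.80


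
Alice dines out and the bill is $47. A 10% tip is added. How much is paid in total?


Calculate the tip:
10% of $47 = $4.70
Add tip to meal cost:
$47 + $4.70 = $51.70

$51.70


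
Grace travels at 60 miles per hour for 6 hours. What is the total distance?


Use the formula: distance = speed x time
Speed = 60 mph, Time = 6 hours
60 x 6 = 360 miles

360 miles


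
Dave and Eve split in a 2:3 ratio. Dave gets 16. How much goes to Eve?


Find the multiplier:
16 / 2 = 8
Apply to Eve's share:
3 x 8 = 24

24


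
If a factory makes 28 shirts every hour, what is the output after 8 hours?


Production rate: 28 shirts per hour
Time: 8 hours
Total: 28 x 8 = 224 shirts

224 shirts


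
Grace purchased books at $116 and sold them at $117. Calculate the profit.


Selling price = $117
Cost price = $116
Profit = selling price - cost price:
Profit = $117 - $116 = $1

$1


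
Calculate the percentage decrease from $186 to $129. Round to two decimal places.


Find the absolute change:
|129 - 186| = 57
Divide by original and multiply by 100:
57 / 186 x 100 = 30.6451...% ≈ 30.65%

30.65%


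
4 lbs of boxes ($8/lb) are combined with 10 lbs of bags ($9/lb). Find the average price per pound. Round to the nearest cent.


Cost of boxes:
4 x $8 = $32
Cost of bags:
10 x $9 = $90
Total cost: $32 + $90 = $122
Total weight: 14 lbs
Average: $122 / 14 = $8.7142... ≈ $8.71/lb

$8.71/lb


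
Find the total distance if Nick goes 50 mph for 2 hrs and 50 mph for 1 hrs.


Leg 1 distance:
50 x 2 = 100 miles
Leg 2 distance:
50 x 1 = 50 miles
Total distance:
100 + 50 = 150 miles

150 miles


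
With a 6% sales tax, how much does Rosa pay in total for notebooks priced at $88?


Calculate the tax:
6% of $88 = $5.28
Add tax to price:
$88 + $5.28 = $93.28

$93.28


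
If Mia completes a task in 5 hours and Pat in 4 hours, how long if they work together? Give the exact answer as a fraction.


Mia's rate: 1/5 of the job per hour
Pat's rate: 1/4 of the job per hour
Combined rate: 1/5 + 1/4 = 9/20 per hour
Time = 1 / (9/20) = 20/9 hours (≈ 2.22 hours)

20/9 hours


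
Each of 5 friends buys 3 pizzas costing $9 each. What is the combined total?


Cost per person:
3 x $9 = $27
Group total:
5 x $27 = $135

$135


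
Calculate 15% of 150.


Convert percentage to decimal:
15% = 0.15
Multiply:
150 x 0.15 = 22.5

22.5


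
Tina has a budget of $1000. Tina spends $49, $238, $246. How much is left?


Add up expenses:
$49 + $238 + $246 = $533
Subtract from budget:
$1000 - $533 = $467

$467


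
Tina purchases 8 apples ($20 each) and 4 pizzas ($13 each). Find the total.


Cost of apples:
8 x $20 = $160
Cost of pizzas:
4 x $13 = $52
Add both:
$160 + $52 = $212

$212


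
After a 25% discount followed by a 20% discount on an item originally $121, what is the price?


First discount:
25% of $121 = $30.25
Price after first discount:
$121 - $30.25 = $90.75
Second discount:
20% of $90.75 = $18.15
Final price:
$90.75 - $18.15 = $72.60

$72.60


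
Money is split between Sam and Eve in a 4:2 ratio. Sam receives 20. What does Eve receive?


Find the multiplier:
20 / 4 = 5
Apply to Eve's share:
2 x 5 = 10

10


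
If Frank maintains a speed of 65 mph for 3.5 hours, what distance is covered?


Use the formula: distance = speed x time
Speed = 65 mph, Time = 3.5 hours
65 x 3.5 = 227.5 miles

227.5 miles


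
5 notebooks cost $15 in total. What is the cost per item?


Total cost: $15
Number of items: 5
Unit price: $15 / 5 = $3

$3


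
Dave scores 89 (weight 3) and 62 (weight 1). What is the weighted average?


Weighted sum:
3 x 89 + 1 x 62 = 329
Total weight:
3 + 1 = 4
Weighted average:
329 / 4 = 82.25

82.25


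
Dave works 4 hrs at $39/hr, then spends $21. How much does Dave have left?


Calculate earnings:
4 x $39 = $156
Subtract spending:
$156 - $21 = $135

$135


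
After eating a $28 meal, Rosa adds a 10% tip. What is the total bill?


Calculate the tip:
10% of $28 = $2.80
Add tip to meal cost:
$28 + $2.80 = $30.80

$30.80


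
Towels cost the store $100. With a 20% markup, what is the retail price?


Calculate the markup amount:
20% of $100 = $20
Add to cost:
$100 + $20 = $120

$120


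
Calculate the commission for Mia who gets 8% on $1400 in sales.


Convert rate to decimal:
8% = 0.08
Multiply by sales:
$1400 x 0.08 = $112

$112


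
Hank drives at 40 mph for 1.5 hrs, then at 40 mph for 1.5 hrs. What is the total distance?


Leg 1 distance:
40 x 1.5 = 60 miles
Leg 2 distance:
40 x 1.5 = 60 miles
Total distance:
60 + 60 = 120 miles

120 miles


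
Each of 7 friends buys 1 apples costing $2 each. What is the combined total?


Cost per person:
1 x $2 = $2
Group total:
7 x $2 = $14

$14


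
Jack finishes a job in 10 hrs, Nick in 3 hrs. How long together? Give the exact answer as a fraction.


Jack's rate: 1/10 of the job per hour
Nick's rate: 1/3 of the job per hour
Combined rate: 1/10 + 1/3 = 13/30 per hour
Time = 1 / (13/30) = 30/13 hours (≈ 2.31 hours)

30/13 hours


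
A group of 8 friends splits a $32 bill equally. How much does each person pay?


Total bill: $32
Number of people: 8
Each pays: $32 / 8 = $4

$4


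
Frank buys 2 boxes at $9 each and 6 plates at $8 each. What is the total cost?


Cost of boxes:
2 x $9 = $18
Cost of plates:
6 x $8 = $48
Add both:
$18 + $48 = $66

$66


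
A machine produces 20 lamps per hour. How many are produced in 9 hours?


Production rate: 20 lamps per hour
Time: 9 hours
Total: 20 x 9 = 180 lamps

180 lamps


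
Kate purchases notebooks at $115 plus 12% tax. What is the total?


Calculate the tax:
12% of $115 = $13.80
Add tax to price:
$115 + $13.80 = $128.80

$128.80


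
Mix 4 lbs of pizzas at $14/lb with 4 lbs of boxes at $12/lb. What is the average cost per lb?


Cost of pizzas:
4 x $14 = $56
Cost of boxes:
4 x $12 = $48
Total cost: $56 + $48 = $104
Total weight: 8 lbs
Average: $104 / 8 = $13/lb

$13/lb


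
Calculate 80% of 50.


Convert percentage to decimal:
80% = 0.8
Multiply:
50 x 0.8 = 40

40


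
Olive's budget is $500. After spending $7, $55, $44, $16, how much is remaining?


Add up expenses:
$7 + $55 + $44 + $16 = $122
Subtract from budget:
$500 - $122 = $378

$378


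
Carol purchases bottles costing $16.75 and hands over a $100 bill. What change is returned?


Start with the amount paid:
$100
Subtract the price:
$100 - $16.75 = $83.25

$83.25


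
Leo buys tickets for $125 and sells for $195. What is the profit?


Selling price = $195
Cost price = $125
Profit = selling price - cost price:
Profit = $195 - $125 = $70

$70


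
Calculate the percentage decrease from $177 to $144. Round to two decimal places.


Find the absolute change:
|144 - 177| = 33
Divide by original and multiply by 100:
33 / 177 x 100 = 18.6440...% ≈ 18.64%

18.64%


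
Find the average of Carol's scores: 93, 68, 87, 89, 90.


Add the scores:
93 + 68 + 87 + 89 + 90 = 427
Divide by the number of tests:
427 / 5 = 85.4

85.4


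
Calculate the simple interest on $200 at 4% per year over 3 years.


Use the formula I = P x R x T / 100
P x R x T = 200 x 4 x 3 = 2400
I = 2400 / 100 = $24

$24


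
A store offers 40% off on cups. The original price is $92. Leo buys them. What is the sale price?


Calculate the discount amount:
40% of $92 = $36.80
Subtract from original:
$92 - $36.80 = $55.20

$55.20


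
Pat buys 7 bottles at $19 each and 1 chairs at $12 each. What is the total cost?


Cost of bottles:
7 x $19 = $133
Cost of chairs:
1 x $12 = $12
Add both:
$133 + $12 = $145

$145


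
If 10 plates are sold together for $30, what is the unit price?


Total cost: $30
Number of items: 10
Unit price: $30 / 10 = $3

$3


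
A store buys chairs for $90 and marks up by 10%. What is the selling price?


Calculate the markup amount:
10% of $90 = $9
Add to cost:
$90 + $9 = $99

$99


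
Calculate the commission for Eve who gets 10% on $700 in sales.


Convert rate to decimal:
10% = 0.1
Multiply by sales:
$700 x 0.1 = $70

$70


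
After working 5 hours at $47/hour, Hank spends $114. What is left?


Calculate earnings:
5 x $47 = $235
Subtract spending:
$235 - $114 = $121

$121


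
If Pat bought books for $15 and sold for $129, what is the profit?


Selling price = $129
Cost price = $15
Profit = selling price - cost price:
Profit = $129 - $15 = $114

$114


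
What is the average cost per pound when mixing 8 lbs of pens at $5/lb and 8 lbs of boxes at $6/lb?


Cost of pens:
8 x $5 = $40
Cost of boxes:
8 x $6 = $48
Total cost: $40 + $48 = $88
Total weight: 16 lbs
Average: $88 / 16 = $5.50/lb

$5.50/lb


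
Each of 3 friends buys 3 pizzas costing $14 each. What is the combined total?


Cost per person:
3 x $14 = $42
Group total:
3 x $42 = $126

$126


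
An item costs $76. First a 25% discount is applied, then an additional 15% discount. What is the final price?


First discount:
25% of $76 = $19
Price after first discount:
$76 - $19 = $57
Second discount:
15% of $57 = $8.55
Final price:
$57 - $8.55 = $48.45

$48.45


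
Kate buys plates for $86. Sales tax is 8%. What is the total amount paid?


Calculate the tax:
8% of $86 = $6.88
Add tax to price:
$86 + $6.88 = $92.88

$92.88


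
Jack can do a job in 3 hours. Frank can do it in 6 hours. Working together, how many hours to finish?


Jack's rate: 1/3 of the job per hour
Frank's rate: 1/6 of the job per hour
Combined rate: 1/3 + 1/6 = 1/2 per hour
Time = 1 / (1/2) = 2 hours

2 hours


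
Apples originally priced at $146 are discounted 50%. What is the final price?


Calculate the discount amount:
50% of $146 = $73
Subtract from original:
$146 - $73 = $73

$73


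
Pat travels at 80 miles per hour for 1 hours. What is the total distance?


Use the formula: distance = speed x time
Speed = 80 mph, Time = 1 hours
80 x 1 = 80 miles

80 miles


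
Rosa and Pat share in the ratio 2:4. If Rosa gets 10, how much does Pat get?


Find the multiplier:
10 / 2 = 5
Apply to Pat's share:
4 x 5 = 20

20


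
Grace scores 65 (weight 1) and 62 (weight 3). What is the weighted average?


Weighted sum:
1 x 65 + 3 x 62 = 251
Total weight:
1 + 3 = 4
Weighted average:
251 / 4 = 62.75

62.75


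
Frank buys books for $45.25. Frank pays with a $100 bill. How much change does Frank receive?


Start with the amount paid:
$100
Subtract the price:
$100 - $45.25 = $54.75

$54.75


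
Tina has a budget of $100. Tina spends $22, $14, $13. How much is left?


Add up expenses:
$22 + $14 + $13 = $49
Subtract from budget:
$100 - $49 = $51

$51


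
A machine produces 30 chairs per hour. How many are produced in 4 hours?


Production rate: 30 chairs per hour
Time: 4 hours
Total: 30 x 4 = 120 chairs

120 chairs


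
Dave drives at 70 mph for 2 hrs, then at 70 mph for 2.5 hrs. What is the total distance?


Leg 1 distance:
70 x 2 = 140 miles
Leg 2 distance:
70 x 2.5 = 175 miles
Total distance:
140 + 175 = 315 miles

315 miles


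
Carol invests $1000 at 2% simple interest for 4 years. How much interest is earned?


Use the formula I = P x R x T / 100
P x R x T = 1000 x 2 x 4 = 8000
I = 8000 / 100 = $80

$80


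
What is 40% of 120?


Convert percentage to decimal:
40% = 0.4
Multiply:
120 x 0.4 = 48

48


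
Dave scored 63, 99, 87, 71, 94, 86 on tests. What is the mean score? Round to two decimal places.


Add the scores:
63 + 99 + 87 + 71 + 94 + 86 = 500
Divide by the number of tests:
500 / 6 = 83.3333... ≈ 83.33

83.33


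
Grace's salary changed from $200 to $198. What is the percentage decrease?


Find the absolute change:
|198 - 200| = 2
Divide by original and multiply by 100:
2 / 200 x 100 = 1%

1%


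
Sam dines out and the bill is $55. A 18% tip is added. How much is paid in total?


Calculate the tip:
18% of $55 = $9.90
Add tip to meal cost:
$55 + $9.90 = $64.90

$64.90


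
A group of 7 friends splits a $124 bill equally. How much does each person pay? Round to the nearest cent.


Total bill: $124
Number of people: 7
Each pays: $124 / 7 = $17.7142... ≈ $17.71

$17.71


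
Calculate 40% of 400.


Convert percentage to decimal:
40% = 0.4
Multiply:
400 x 0.4 = 160

160


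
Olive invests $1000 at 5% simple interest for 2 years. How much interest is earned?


Use the formula I = P x R x T / 100
P x R x T = 1000 x 5 x 2 = 10000
I = 10000 / 100 = $100

$100


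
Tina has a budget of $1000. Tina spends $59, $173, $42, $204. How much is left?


Add up expenses:
$59 + $173 + $42 + $204 = $478
Subtract from budget:
$1000 - $478 = $522

$522


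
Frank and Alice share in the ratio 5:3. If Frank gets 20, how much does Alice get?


Find the multiplier:
20 / 5 = 4
Apply to Alice's share:
3 x 4 = 12

12


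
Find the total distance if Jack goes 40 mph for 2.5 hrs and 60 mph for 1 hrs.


Leg 1 distance:
40 x 2.5 = 100 miles
Leg 2 distance:
60 x 1 = 60 miles
Total distance:
100 + 60 = 160 miles

160 miles


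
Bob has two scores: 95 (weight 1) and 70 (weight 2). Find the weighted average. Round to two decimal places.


Weighted sum:
1 x 95 + 2 x 70 = 235
Total weight:
1 + 2 = 3
Weighted average:
235 / 3 = 78.3333... ≈ 78.33

78.33


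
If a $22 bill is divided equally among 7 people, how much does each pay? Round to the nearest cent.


Total bill: $22
Number of people: 7
Each pays: $22 / 7 = $3.1428... ≈ $3.14

$3.14


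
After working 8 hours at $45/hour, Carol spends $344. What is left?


Calculate earnings:
8 x $45 = $360
Subtract spending:
$360 - $344 = $16

$16


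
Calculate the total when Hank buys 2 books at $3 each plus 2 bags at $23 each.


Cost of books:
2 x $3 = $6
Cost of bags:
2 x $23 = $46
Add both:
$6 + $46 = $52

$52


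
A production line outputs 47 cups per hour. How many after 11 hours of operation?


Production rate: 47 cups per hour
Time: 11 hours
Total: 47 x 11 = 517 cups

517 cups


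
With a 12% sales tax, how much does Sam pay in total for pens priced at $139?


Calculate the tax:
12% of $139 = $16.68
Add tax to price:
$139 + $16.68 = $155.68

$155.68


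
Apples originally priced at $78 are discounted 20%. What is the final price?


Calculate the discount amount:
20% of $78 = $15.60
Subtract from original:
$78 - $15.60 = $62.40

$62.40


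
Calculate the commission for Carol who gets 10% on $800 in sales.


Convert rate to decimal:
10% = 0.1
Multiply by sales:
$800 x 0.1 = $80

$80


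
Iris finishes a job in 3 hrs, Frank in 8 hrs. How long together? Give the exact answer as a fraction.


Iris's rate: 1/3 of the job per hour
Frank's rate: 1/8 of the job per hour
Combined rate: 1/3 + 1/8 = 11/24 per hour
Time = 1 / (11/24) = 24/11 hours (≈ 2.18 hours)

24/11 hours


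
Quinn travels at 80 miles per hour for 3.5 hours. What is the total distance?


Use the formula: distance = speed x time
Speed = 80 mph, Time = 3.5 hours
80 x 3.5 = 280 miles

280 miles


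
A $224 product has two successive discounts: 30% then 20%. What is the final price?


First discount:
30% of $224 = $67.20
Price after first discount:
$224 - $67.20 = $156.80
Second discount:
20% of $156.80 = $31.36
Final price:
$156.80 - $31.36 = $125.44

$125.44


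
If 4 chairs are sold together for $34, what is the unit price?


Total cost: $34
Number of items: 4
Unit price: $34 / 4 = $8.50

$8.50


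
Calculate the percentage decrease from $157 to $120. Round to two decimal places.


Find the absolute change:
|120 - 157| = 37
Divide by original and multiply by 100:
37 / 157 x 100 = 23.5668...% ≈ 23.57%

23.57%


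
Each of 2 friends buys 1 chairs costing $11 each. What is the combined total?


Cost per person:
1 x $11 = $11
Group total:
2 x $11 = $22

$22


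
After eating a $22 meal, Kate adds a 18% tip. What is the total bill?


Calculate the tip:
18% of $22 = $3.96
Add tip to meal cost:
$22 + $3.96 = $25.96

$25.96


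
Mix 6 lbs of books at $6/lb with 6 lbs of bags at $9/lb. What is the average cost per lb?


Cost of books:
6 x $6 = $36
Cost of bags:
6 x $9 = $54
Total cost: $36 + $54 = $90
Total weight: 12 lbs
Average: $90 / 12 = $7.50/lb

$7.50/lb


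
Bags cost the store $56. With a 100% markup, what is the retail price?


Calculate the markup amount:
100% of $56 = $56
Add to cost:
$56 + $56 = $112

$112


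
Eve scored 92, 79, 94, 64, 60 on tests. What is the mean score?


Add the scores:
92 + 79 + 94 + 64 + 60 = 389
Divide by the number of tests:
389 / 5 = 77.8

77.8


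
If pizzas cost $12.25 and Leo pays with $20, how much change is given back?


Start with the amount paid:
$20
Subtract the price:
$20 - $12.25 = $7.75

$7.75


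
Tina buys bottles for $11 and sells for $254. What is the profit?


Selling price = $254
Cost price = $11
Profit = selling price - cost price:
Profit = $254 - $11 = $243

$243


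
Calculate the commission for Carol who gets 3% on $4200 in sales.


Convert rate to decimal:
3% = 0.03
Multiply by sales:
$4200 x 0.03 = $126

$126


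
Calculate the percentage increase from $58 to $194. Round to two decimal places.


Find the absolute change:
|194 - 58| = 136
Divide by original and multiply by 100:
136 / 58 x 100 = 234.4827...% ≈ 234.48%

234.48%


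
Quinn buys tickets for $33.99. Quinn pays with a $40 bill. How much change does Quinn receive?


Start with the amount paid:
$40
Subtract the price:
$40 - $33.99 = $6.01

$6.01


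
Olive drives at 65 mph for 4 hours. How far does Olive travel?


Use the formula: distance = speed x time
Speed = 65 mph, Time = 4 hours
65 x 4 = 260 miles

260 miles


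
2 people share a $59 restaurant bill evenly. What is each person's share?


Total bill: $59
Number of people: 2
Each pays: $59 / 2 = $29.50

$29.50


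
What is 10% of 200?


Convert percentage to decimal:
10% = 0.1
Multiply:
200 x 0.1 = 20

20


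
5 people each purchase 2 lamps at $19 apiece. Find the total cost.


Cost per person:
2 x $19 = $38
Group total:
5 x $38 = $190

$190


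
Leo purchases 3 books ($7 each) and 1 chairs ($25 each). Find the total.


Cost of books:
3 x $7 = $21
Cost of chairs:
1 x $25 = $25
Add both:
$21 + $25 = $46

$46


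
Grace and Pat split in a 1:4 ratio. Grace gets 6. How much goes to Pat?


Find the multiplier:
6 / 1 = 6
Apply to Pat's share:
4 x 6 = 24

24


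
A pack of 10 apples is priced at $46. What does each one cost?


Total cost: $46
Number of items: 10
Unit price: $46 / 10 = $4.60

$4.60


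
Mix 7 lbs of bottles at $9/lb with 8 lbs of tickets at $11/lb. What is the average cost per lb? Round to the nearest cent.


Cost of bottles:
7 x $9 = $63
Cost of tickets:
8 x $11 = $88
Total cost: $63 + $88 = $151
Total weight: 15 lbs
Average: $151 / 15 = $10.0666... ≈ $10.07/lb

$10.07/lb


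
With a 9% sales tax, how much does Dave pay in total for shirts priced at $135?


Calculate the tax:
9% of $135 = $12.15
Add tax to price:
$135 + $12.15 = $147.15

$147.15


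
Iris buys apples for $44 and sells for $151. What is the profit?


Selling price = $151
Cost price = $44
Profit = selling price - cost price:
Profit = $151 - $44 = $107

$107


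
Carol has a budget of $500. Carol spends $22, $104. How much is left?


Add up expenses:
$22 + $104 = $126
Subtract from budget:
$500 - $126 = $374

$374


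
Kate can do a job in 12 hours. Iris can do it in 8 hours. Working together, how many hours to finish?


Kate's rate: 1/12 of the job per hour
Iris's rate: 1/8 of the job per hour
Combined rate: 1/12 + 1/8 = 5/24 per hour
Time = 1 / (5/24) = 24/5 = 4.8 hours

4.8 hours


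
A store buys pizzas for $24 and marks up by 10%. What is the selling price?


Calculate the markup amount:
10% of $24 = $2.40
Add to cost:
$24 + $2.40 = $26.40

$26.40


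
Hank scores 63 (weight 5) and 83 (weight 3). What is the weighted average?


Weighted sum:
5 x 63 + 3 x 83 = 564
Total weight:
5 + 3 = 8
Weighted average:
564 / 8 = 70.5

70.5


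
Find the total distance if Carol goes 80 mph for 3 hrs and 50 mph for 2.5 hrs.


Leg 1 distance:
80 x 3 = 240 miles
Leg 2 distance:
50 x 2.5 = 125 miles
Total distance:
240 + 125 = 365 miles

365 miles


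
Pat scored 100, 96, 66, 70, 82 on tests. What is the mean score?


Add the scores:
100 + 96 + 66 + 70 + 82 = 414
Divide by the number of tests:
414 / 5 = 82.8

82.8


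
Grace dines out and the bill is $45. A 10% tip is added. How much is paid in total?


Calculate the tip:
10% of $45 = $4.50
Add tip to meal cost:
$45 + $4.50 = $49.50

$49.50


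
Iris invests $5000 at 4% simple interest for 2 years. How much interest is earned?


Use the formula I = P x R x T / 100
P x R x T = 5000 x 4 x 2 = 40000
I = 40000 / 100 = $400

$400


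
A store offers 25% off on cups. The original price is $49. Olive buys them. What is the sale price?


Calculate the discount amount:
25% of $49 = $12.25
Subtract from original:
$49 - $12.25 = $36.75

$36.75


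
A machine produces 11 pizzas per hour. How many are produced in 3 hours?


Production rate: 11 pizzas per hour
Time: 3 hours
Total: 11 x 3 = 33 pizzas

33 pizzas


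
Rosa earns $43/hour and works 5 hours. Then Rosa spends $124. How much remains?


Calculate earnings:
5 x $43 = $215
Subtract spending:
$215 - $124 = $91

$91


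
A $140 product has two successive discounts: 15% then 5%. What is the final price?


First discount:
15% of $140 = $21
Price after first discount:
$140 - $21 = $119
Second discount:
5% of $119 = $5.95
Final price:
$119 - $5.95 = $113.05

$113.05


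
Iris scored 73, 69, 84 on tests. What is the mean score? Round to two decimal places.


Add the scores:
73 + 69 + 84 = 226
Divide by the number of tests:
226 / 3 = 75.3333... ≈ 75.33

75.33


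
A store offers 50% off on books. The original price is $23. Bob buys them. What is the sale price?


Calculate the discount amount:
50% of $23 = $11.50
Subtract from original:
$23 - $11.50 = $11.50

$11.50


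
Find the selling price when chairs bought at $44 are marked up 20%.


Calculate the markup amount:
20% of $44 = $8.80
Add to cost:
$44 + $8.80 = $52.80

$52.80


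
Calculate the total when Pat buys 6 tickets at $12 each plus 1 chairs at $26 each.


Cost of tickets:
6 x $12 = $72
Cost of chairs:
1 x $26 = $26
Add both:
$72 + $26 = $98

$98


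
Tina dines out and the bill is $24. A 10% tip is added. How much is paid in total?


Calculate the tip:
10% of $24 = $2.40
Add tip to meal cost:
$24 + $2.40 = $26.40

$26.40


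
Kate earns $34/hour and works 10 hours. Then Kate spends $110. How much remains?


Calculate earnings:
10 x $34 = $340
Subtract spending:
$340 - $110 = $230

$230


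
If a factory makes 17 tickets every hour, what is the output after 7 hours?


Production rate: 17 tickets per hour
Time: 7 hours
Total: 17 x 7 = 119 tickets

119 tickets


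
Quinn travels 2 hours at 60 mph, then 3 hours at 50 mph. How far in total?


Leg 1 distance:
60 x 2 = 120 miles
Leg 2 distance:
50 x 3 = 150 miles
Total distance:
120 + 150 = 270 miles

270 miles


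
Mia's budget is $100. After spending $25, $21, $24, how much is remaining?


Add up expenses:
$25 + $21 + $24 = $70
Subtract from budget:
$100 - $70 = $30

$30


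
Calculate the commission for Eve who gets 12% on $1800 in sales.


Convert rate to decimal:
12% = 0.12
Multiply by sales:
$1800 x 0.12 = $216

$216


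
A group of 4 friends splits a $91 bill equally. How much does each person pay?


Total bill: $91
Number of people: 4
Each pays: $91 / 4 = $22.75

$22.75


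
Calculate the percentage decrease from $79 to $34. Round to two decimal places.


Find the absolute change:
|34 - 79| = 45
Divide by original and multiply by 100:
45 / 79 x 100 = 56.9620...% ≈ 56.96%

56.96%


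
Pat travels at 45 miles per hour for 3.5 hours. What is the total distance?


Use the formula: distance = speed x time
Speed = 45 mph, Time = 3.5 hours
45 x 3.5 = 157.5 miles

157.5 miles


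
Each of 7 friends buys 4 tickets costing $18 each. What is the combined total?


Cost per person:
4 x $18 = $72
Group total:
7 x $72 = $504

$504


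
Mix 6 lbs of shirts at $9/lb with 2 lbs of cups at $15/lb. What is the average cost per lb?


Cost of shirts:
6 x $9 = $54
Cost of cups:
2 x $15 = $30
Total cost: $54 + $30 = $84
Total weight: 8 lbs
Average: $84 / 8 = $10.50/lb

$10.50/lb


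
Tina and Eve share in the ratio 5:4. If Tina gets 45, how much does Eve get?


Find the multiplier:
45 / 5 = 9
Apply to Eve's share:
4 x 9 = 36

36


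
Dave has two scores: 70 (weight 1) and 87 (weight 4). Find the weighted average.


Weighted sum:
1 x 70 + 4 x 87 = 418
Total weight:
1 + 4 = 5
Weighted average:
418 / 5 = 83.6

83.6


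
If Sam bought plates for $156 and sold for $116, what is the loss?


Selling price = $116
Cost price = $156
Loss = cost price - selling price:
Loss = $156 - $116 = $40

$40


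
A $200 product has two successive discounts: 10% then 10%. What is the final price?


First discount:
10% of $200 = $20
Price after first discount:
$200 - $20 = $180
Second discount:
10% of $180 = $18
Final price:
$180 - $18 = $162

$162


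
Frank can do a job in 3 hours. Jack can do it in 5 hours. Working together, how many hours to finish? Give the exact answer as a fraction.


Frank's rate: 1/3 of the job per hour
Jack's rate: 1/5 of the job per hour
Combined rate: 1/3 + 1/5 = 8/15 per hour
Time = 1 / (8/15) = 15/8 hours (≈ 1.88 hours)

15/8 hours


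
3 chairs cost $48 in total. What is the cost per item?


Total cost: $48
Number of items: 3
Unit price: $48 / 3 = $16

$16


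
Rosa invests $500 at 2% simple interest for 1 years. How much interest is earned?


Use the formula I = P x R x T / 100
P x R x T = 500 x 2 x 1 = 1000
I = 1000 / 100 = $10

$10


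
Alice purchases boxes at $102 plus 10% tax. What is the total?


Calculate the tax:
10% of $102 = $10.20
Add tax to price:
$102 + $10.20 = $112.20

$112.20


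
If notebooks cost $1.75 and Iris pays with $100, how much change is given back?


Start with the amount paid:
$100
Subtract the price:
$100 - $1.75 = $98.25

$98.25


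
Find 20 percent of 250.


Convert percentage to decimal:
20% = 0.2
Multiply:
250 x 0.2 = 50

50


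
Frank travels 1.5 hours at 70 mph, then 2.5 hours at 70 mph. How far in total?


Leg 1 distance:
70 x 1.5 = 105 miles
Leg 2 distance:
70 x 2.5 = 175 miles
Total distance:
105 + 175 = 280 miles

280 miles


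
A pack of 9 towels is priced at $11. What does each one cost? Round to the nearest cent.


Total cost: $11
Number of items: 9
Unit price: $11 / 9 = $1.2222... ≈ $1.22

$1.22


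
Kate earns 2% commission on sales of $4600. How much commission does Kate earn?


Convert rate to decimal:
2% = 0.02
Multiply by sales:
$4600 x 0.02 = $92

$92


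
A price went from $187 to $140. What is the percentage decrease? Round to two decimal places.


Find the absolute change:
|140 - 187| = 47
Divide by original and multiply by 100:
47 / 187 x 100 = 25.1336...% ≈ 25.13%

25.13%


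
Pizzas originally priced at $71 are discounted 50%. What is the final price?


Calculate the discount amount:
50% of $71 = $35.50
Subtract from original:
$71 - $35.50 = $35.50

$35.50


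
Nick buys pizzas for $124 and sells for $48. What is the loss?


Selling price = $48
Cost price = $124
Loss = cost price - selling price:
Loss = $124 - $48 = $76

$76


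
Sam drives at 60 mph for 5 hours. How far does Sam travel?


Use the formula: distance = speed x time
Speed = 60 mph, Time = 5 hours
60 x 5 = 300 miles

300 miles


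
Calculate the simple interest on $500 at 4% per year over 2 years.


Use the formula I = P x R x T / 100
P x R x T = 500 x 4 x 2 = 4000
I = 4000 / 100 = $40

$40


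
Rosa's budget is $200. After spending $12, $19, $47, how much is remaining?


Add up expenses:
$12 + $19 + $47 = $78
Subtract from budget:
$200 - $78 = $122

$122


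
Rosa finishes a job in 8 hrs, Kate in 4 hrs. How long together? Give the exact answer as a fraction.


Rosa's rate: 1/8 of the job per hour
Kate's rate: 1/4 of the job per hour
Combined rate: 1/8 + 1/4 = 3/8 per hour
Time = 1 / (3/8) = 8/3 hours (≈ 2.67 hours)

8/3 hours


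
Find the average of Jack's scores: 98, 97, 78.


Add the scores:
98 + 97 + 78 = 273
Divide by the number of tests:
273 / 3 = 91

91


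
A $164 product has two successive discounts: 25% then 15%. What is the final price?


First discount:
25% of $164 = $41
Price after first discount:
$164 - $41 = $123
Second discount:
15% of $123 = $18.45
Final price:
$123 - $18.45 = $104.55

$104.55


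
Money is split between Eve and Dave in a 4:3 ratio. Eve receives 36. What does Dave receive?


Find the multiplier:
36 / 4 = 9
Apply to Dave's share:
3 x 9 = 27

27


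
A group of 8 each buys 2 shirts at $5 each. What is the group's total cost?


Cost per person:
2 x $5 = $10
Group total:
8 x $10 = $80

$80


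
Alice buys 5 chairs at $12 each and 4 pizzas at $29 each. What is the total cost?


Cost of chairs:
5 x $12 = $60
Cost of pizzas:
4 x $29 = $116
Add both:
$60 + $116 = $176

$176


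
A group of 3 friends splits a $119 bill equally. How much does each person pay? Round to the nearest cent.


Total bill: $119
Number of people: 3
Each pays: $119 / 3 = $39.6666... ≈ $39.67

$39.67


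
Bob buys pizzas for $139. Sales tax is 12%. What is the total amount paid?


Calculate the tax:
12% of $139 = $16.68
Add tax to price:
$139 + $16.68 = $155.68

$155.68


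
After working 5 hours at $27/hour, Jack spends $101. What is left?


Calculate earnings:
5 x $27 = $135
Subtract spending:
$135 - $101 = $34

$34


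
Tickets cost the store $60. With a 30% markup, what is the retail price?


Calculate the markup amount:
30% of $60 = $18
Add to cost:
$60 + $18 = $78

$78


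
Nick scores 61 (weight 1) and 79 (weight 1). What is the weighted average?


Weighted sum:
1 x 61 + 1 x 79 = 140
Total weight:
1 + 1 = 2
Weighted average:
140 / 2 = 70

70


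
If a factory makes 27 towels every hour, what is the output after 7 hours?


Production rate: 27 towels per hour
Time: 7 hours
Total: 27 x 7 = 189 towels

189 towels


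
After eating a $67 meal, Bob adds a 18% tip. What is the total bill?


Calculate the tip:
18% of $67 = $12.06
Add tip to meal cost:
$67 + $12.06 = $79.06

$79.06


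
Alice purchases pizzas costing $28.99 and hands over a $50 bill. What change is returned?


Start with the amount paid:
$50
Subtract the price:
$50 - $28.99 = $21.01

$21.01


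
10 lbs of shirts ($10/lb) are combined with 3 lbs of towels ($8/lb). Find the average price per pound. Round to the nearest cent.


Cost of shirts:
10 x $10 = $100
Cost of towels:
3 x $8 = $24
Total cost: $100 + $24 = $124
Total weight: 13 lbs
Average: $124 / 13 = $9.5384... ≈ $9.54/lb

$9.54/lb


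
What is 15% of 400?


Convert percentage to decimal:
15% = 0.15
Multiply:
400 x 0.15 = 60

60


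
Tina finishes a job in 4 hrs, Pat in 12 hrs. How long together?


Tina's rate: 1/4 of the job per hour
Pat's rate: 1/12 of the job per hour
Combined rate: 1/4 + 1/12 = 1/3 per hour
Time = 1 / (1/3) = 3 hours

3 hours


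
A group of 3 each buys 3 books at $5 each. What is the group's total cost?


Cost per person:
3 x $5 = $15
Group total:
3 x $15 = $45

$45


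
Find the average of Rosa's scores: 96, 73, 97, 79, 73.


Add the scores:
96 + 73 + 97 + 79 + 73 = 418
Divide by the number of tests:
418 / 5 = 83.6

83.6


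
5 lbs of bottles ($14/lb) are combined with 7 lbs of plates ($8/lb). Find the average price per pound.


Cost of bottles:
5 x $14 = $70
Cost of plates:
7 x $8 = $56
Total cost: $70 + $56 = $126
Total weight: 12 lbs
Average: $126 / 12 = $10.50/lb

$10.50/lb


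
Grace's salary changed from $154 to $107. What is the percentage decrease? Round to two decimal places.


Find the absolute change:
|107 - 154| = 47
Divide by original and multiply by 100:
47 / 154 x 100 = 30.5194...% ≈ 30.52%

30.52%


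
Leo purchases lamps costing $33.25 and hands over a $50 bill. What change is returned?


Start with the amount paid:
$50
Subtract the price:
$50 - $33.25 = $16.75

$16.75


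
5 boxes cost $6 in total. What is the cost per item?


Total cost: $6
Number of items: 5
Unit price: $6 / 5 = $1.20

$1.20


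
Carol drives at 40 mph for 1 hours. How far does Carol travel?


Use the formula: distance = speed x time
Speed = 40 mph, Time = 1 hours
40 x 1 = 40 miles

40 miles


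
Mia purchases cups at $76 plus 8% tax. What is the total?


Calculate the tax:
8% of $76 = $6.08
Add tax to price:
$76 + $6.08 = $82.08

$82.08


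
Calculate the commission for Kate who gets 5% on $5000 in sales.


Convert rate to decimal:
5% = 0.05
Multiply by sales:
$5000 x 0.05 = $250

$250


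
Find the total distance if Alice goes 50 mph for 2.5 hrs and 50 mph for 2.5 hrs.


Leg 1 distance:
50 x 2.5 = 125 miles
Leg 2 distance:
50 x 2.5 = 125 miles
Total distance:
125 + 125 = 250 miles

250 miles


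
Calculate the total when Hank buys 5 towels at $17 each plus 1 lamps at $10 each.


Cost of towels:
5 x $17 = $85
Cost of lamps:
1 x $10 = $10
Add both:
$85 + $10 = $95

$95


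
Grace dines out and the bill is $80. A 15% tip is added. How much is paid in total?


Calculate the tip:
15% of $80 = $12
Add tip to meal cost:
$80 + $12 = $92

$92


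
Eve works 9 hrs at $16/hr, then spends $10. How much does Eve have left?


Calculate earnings:
9 x $16 = $144
Subtract spending:
$144 - $10 = $134

$134


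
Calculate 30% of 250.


Convert percentage to decimal:
30% = 0.3
Multiply:
250 x 0.3 = 75

75


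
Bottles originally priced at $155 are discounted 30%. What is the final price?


Calculate the discount amount:
30% of $155 = $46.50
Subtract from original:
$155 - $46.50 = $108.50

$108.50


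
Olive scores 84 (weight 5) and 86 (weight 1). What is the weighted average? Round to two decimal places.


Weighted sum:
5 x 84 + 1 x 86 = 506
Total weight:
5 + 1 = 6
Weighted average:
506 / 6 = 84.3333... ≈ 84.33

84.33


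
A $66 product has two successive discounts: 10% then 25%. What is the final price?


First discount:
10% of $66 = $6.60
Price after first discount:
$66 - $6.60 = $59.40
Second discount:
25% of $59.40 = $14.85
Final price:
$59.40 - $14.85 = $44.55

$44.55


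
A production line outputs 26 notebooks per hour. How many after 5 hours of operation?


Production rate: 26 notebooks per hour
Time: 5 hours
Total: 26 x 5 = 130 notebooks

130 notebooks


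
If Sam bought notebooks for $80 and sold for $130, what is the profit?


Selling price = $130
Cost price = $80
Profit = selling price - cost price:
Profit = $130 - $80 = $50

$50


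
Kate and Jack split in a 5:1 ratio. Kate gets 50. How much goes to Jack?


Find the multiplier:
50 / 5 = 10
Apply to Jack's share:
1 x 10 = 10

10


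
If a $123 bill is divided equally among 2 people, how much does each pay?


Total bill: $123
Number of people: 2
Each pays: $123 / 2 = $61.50

$61.50


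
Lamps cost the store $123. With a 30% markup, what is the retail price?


Calculate the markup amount:
30% of $123 = $36.90
Add to cost:
$123 + $36.90 = $159.90

$159.90


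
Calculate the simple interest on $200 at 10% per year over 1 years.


Use the formula I = P x R x T / 100
P x R x T = 200 x 10 x 1 = 2000
I = 2000 / 100 = $20

$20
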